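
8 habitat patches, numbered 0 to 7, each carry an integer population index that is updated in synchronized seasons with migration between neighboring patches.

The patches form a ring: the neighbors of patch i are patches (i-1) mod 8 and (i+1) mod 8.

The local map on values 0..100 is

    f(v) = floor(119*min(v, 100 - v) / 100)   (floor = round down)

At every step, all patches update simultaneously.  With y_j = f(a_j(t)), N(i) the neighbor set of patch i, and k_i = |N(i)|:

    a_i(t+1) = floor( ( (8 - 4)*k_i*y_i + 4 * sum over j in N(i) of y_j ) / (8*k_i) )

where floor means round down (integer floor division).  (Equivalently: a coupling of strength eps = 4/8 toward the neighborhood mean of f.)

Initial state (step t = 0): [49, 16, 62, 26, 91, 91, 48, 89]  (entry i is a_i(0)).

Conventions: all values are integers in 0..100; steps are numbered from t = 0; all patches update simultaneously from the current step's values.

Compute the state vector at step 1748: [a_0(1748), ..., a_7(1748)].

Answer: [55, 55, 55, 55, 55, 55, 55, 55]
Key observation: The state at step 7, [53, 53, 53, 53, 53, 53, 53, 53], reappears at step 9: the system is in a cycle of period 2 from step 7 on.  Therefore the state at step 1748 equals the state at step 7 + ((1748 - 7) mod 2) = 8, which is [55, 55, 55, 55, 55, 55, 55, 55].

Derivation:
t=0: [49, 16, 62, 26, 91, 91, 48, 89]
t=1: [37, 35, 34, 28, 15, 21, 34, 35]
t=2: [42, 41, 38, 30, 22, 26, 36, 41]
t=3: [48, 47, 43, 35, 29, 32, 40, 46]
t=4: [55, 54, 49, 41, 36, 39, 46, 53]
t=5: [53, 54, 54, 49, 44, 47, 52, 54]
t=6: [54, 54, 55, 55, 54, 54, 55, 55]
t=7: [53, 53, 53, 53, 53, 53, 53, 53]
t=8: [55, 55, 55, 55, 55, 55, 55, 55]
t=9: [53, 53, 53, 53, 53, 53, 53, 53]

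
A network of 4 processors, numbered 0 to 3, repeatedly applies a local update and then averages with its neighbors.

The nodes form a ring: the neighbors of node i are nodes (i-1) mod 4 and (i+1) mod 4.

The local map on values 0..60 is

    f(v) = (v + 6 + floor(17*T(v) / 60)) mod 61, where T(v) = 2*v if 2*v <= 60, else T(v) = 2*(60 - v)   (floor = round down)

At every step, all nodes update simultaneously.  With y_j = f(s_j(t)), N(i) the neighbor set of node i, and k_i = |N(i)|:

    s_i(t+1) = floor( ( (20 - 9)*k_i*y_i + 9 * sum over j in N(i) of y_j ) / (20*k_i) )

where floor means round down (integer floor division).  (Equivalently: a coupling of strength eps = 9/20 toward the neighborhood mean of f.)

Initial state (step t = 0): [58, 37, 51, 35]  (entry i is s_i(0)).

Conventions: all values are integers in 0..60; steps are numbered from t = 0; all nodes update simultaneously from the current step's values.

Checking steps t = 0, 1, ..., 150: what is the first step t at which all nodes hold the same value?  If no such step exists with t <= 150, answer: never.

Simulating step by step:
t=0: [58, 37, 51, 35]  (not all equal)
t=1: [27, 31, 25, 31]  (not all equal)
t=2: [50, 50, 48, 50]  (not all equal)
t=3: [0, 13, 33, 13]  (not all equal)
t=4: [15, 27, 41, 27]  (not all equal)
t=5: [37, 45, 52, 45]  (not all equal)
t=6: [57, 45, 27, 45]  (not all equal)
t=7: [28, 43, 52, 43]  (not all equal)
t=8: [53, 43, 26, 43]  (not all equal)
t=9: [26, 42, 51, 42]  (not all equal)
t=10: [51, 42, 26, 42]  (not all equal)
t=11: [26, 42, 51, 42]  (not all equal)

Answer: never
Key observation: The state at step 9 reappears at step 11 — the system is in a cycle of period 2 from step 9 on.  No step 0..11 is synchronized, and the cycle repeats forever, so no step up to 150 (or ever) has all nodes equal.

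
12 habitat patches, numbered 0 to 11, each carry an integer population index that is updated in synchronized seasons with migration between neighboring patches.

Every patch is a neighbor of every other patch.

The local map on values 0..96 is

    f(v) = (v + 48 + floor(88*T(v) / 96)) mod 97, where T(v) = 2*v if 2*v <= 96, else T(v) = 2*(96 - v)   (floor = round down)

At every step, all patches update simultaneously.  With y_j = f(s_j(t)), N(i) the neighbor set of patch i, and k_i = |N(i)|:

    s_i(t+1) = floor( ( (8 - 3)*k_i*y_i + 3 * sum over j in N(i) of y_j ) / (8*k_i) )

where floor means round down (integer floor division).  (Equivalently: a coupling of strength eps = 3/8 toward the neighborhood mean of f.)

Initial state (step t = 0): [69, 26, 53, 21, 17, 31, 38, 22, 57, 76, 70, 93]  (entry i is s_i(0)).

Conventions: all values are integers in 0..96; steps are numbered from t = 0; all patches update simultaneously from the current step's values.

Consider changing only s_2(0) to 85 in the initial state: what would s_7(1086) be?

Simulating step by step:
t=0: [69, 26, 85, 21, 17, 31, 38, 22, 57, 76, 70, 93]
t=1: [62, 35, 54, 27, 77, 43, 55, 28, 67, 58, 61, 50]
t=2: [71, 56, 75, 42, 63, 69, 74, 44, 68, 72, 71, 77]
t=3: [67, 75, 66, 69, 72, 69, 66, 72, 69, 67, 67, 64]
t=4: [70, 66, 71, 69, 68, 69, 71, 68, 69, 70, 70, 71]
t=5: [68, 70, 67, 68, 69, 68, 67, 69, 68, 68, 68, 67]
t=6: [69, 68, 70, 69, 69, 69, 70, 69, 69, 69, 69, 70]
t=7: [68, 69, 68, 68, 68, 68, 68, 68, 68, 68, 68, 68]
t=8: [69, 69, 69, 69, 69, 69, 69, 69, 69, 69, 69, 69]
t=9: [69, 69, 69, 69, 69, 69, 69, 69, 69, 69, 69, 69]

Answer: s_7(1086) = 69
Key observation: The state at step 8, [69, 69, 69, 69, 69, 69, 69, 69, 69, 69, 69, 69], reappears at step 9: the system is in a cycle of period 1 from step 8 on.  Therefore the state at step 1086 equals the state at step 8 + ((1086 - 8) mod 1) = 8, which is [69, 69, 69, 69, 69, 69, 69, 69, 69, 69, 69, 69].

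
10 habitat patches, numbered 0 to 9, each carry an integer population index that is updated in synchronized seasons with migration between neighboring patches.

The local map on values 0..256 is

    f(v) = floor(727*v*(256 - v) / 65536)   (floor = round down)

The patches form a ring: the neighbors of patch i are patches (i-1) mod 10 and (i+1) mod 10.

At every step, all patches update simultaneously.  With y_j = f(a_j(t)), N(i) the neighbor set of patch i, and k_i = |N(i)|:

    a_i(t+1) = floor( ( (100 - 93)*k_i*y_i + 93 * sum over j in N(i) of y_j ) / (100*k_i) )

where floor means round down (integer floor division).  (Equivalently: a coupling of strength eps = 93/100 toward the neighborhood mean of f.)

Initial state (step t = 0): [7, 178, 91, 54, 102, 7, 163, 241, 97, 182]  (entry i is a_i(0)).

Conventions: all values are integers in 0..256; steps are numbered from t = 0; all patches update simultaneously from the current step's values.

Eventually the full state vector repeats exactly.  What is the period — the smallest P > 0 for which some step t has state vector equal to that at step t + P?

Simulating step by step:
t=0: [7, 178, 91, 54, 102, 7, 163, 241, 97, 182]
t=1: [142, 96, 139, 166, 77, 160, 39, 160, 99, 98]
t=2: [171, 178, 168, 165, 166, 125, 164, 135, 170, 175]
t=3: [155, 161, 160, 164, 172, 167, 180, 165, 168, 161]
t=4: [169, 171, 168, 165, 165, 156, 164, 158, 167, 168]
t=5: [162, 163, 163, 165, 169, 166, 171, 165, 167, 163]
t=6: [168, 168, 167, 165, 165, 162, 165, 162, 166, 166]
t=7: [164, 164, 164, 165, 166, 166, 167, 165, 166, 164]
t=8: [167, 167, 166, 166, 165, 164, 165, 164, 166, 166]
t=9: [164, 164, 164, 165, 166, 166, 166, 165, 165, 164]
t=10: [167, 167, 166, 166, 165, 165, 165, 165, 166, 166]
t=11: [164, 164, 164, 165, 165, 166, 166, 165, 165, 164]
t=12: [167, 167, 166, 166, 165, 165, 165, 165, 166, 166]

Answer: 2
Key observation: The state at step 10, [167, 167, 166, 166, 165, 165, 165, 165, 166, 166], reappears at step 12 — and no state repeats earlier — so the cycle the system enters has period 2.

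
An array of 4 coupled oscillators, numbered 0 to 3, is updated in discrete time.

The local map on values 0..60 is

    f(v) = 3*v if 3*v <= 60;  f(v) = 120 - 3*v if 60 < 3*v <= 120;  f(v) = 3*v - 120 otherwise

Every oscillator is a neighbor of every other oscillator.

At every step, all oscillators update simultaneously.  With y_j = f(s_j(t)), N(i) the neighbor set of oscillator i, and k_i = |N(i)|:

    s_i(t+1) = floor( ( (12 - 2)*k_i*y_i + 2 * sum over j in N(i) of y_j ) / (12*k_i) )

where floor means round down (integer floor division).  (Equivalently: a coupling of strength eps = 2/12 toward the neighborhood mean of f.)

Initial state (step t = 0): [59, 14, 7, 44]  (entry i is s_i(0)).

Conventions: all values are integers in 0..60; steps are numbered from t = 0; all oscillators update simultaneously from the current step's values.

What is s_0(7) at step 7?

Answer: s_0(7) = 19

Derivation:
t=0: [59, 14, 7, 44]
t=1: [51, 40, 23, 16]
t=2: [33, 7, 47, 44]
t=3: [20, 20, 20, 13]
t=4: [58, 58, 58, 42]
t=5: [51, 51, 51, 14]
t=6: [33, 33, 33, 40]
t=7: [19, 19, 19, 3]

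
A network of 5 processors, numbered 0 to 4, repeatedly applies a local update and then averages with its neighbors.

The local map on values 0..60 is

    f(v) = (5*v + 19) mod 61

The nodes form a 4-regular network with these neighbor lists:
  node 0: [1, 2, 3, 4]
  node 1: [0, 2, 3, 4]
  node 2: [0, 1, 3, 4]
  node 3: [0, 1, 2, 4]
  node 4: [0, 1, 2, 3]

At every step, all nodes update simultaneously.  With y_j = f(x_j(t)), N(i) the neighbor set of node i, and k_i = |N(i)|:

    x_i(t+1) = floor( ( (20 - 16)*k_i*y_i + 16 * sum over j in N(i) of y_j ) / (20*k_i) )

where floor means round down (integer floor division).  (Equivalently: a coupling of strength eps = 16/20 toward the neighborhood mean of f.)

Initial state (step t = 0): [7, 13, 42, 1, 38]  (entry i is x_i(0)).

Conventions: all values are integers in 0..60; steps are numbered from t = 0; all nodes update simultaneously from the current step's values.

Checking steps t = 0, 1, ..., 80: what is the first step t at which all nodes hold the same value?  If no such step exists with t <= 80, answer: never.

Answer: 1
Key observation: Synchronization is absorbing here: once all nodes are equal they stay equal, and step 1 is the first all-equal step.

Derivation:
t=0: [7, 13, 42, 1, 38]  (not all equal)
t=1: [34, 34, 34, 34, 34]  (all equal)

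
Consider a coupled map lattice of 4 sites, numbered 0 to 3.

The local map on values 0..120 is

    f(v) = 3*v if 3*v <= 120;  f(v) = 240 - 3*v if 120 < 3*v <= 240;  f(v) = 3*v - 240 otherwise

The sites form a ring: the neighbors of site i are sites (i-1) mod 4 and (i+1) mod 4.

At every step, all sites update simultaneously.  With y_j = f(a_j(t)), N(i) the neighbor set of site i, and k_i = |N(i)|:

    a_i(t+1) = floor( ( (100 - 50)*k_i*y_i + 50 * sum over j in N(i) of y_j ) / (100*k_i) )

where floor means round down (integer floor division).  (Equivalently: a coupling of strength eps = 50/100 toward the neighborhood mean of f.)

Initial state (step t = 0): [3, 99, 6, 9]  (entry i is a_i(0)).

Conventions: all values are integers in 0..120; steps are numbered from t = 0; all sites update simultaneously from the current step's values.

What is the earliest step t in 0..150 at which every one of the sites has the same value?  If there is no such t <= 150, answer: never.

Answer: never
Key observation: The state at step 6 reappears at step 17 — the system is in a cycle of period 11 from step 6 on.  No step 0..17 is synchronized, and the cycle repeats forever, so no step up to 150 (or ever) has all sites equal.

Derivation:
t=0: [3, 99, 6, 9]  (not all equal)
t=1: [25, 35, 30, 20]  (not all equal)
t=2: [78, 93, 86, 71]  (not all equal)
t=3: [19, 25, 25, 19]  (not all equal)
t=4: [61, 70, 70, 61]  (not all equal)
t=5: [50, 36, 36, 50]  (not all equal)
t=6: [94, 103, 103, 94]  (not all equal)
t=7: [48, 62, 62, 48]  (not all equal)
t=8: [85, 64, 64, 85]  (not all equal)
t=9: [23, 39, 39, 23]  (not all equal)
t=10: [81, 105, 105, 81]  (not all equal)
t=11: [21, 57, 57, 21]  (not all equal)
t=12: [64, 67, 67, 64]  (not all equal)
t=13: [45, 41, 41, 45]  (not all equal)
t=14: [108, 114, 114, 108]  (not all equal)
t=15: [88, 97, 97, 88]  (not all equal)
t=16: [30, 44, 44, 30]  (not all equal)
t=17: [94, 103, 103, 94]  (not all equal)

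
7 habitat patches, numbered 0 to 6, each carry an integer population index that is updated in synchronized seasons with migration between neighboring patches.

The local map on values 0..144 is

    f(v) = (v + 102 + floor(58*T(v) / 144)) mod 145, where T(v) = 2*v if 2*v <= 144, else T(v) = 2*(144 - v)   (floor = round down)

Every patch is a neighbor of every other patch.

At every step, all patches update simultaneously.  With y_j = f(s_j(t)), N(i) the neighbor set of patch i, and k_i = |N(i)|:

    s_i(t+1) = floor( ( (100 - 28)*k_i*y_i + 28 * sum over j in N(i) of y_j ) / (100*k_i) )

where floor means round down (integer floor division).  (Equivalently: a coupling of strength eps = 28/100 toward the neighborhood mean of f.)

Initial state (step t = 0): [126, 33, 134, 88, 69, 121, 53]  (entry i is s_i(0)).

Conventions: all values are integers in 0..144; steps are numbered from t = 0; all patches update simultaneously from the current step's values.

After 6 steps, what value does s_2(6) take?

Simulating step by step:
t=0: [126, 33, 134, 88, 69, 121, 53]
t=1: [90, 35, 91, 85, 79, 89, 59]
t=2: [85, 38, 85, 84, 83, 85, 67]
t=3: [85, 42, 85, 85, 85, 85, 77]
t=4: [86, 47, 86, 86, 86, 86, 84]
t=5: [86, 54, 86, 86, 86, 86, 86]
t=6: [87, 63, 87, 87, 87, 87, 87]

Answer: s_2(6) = 87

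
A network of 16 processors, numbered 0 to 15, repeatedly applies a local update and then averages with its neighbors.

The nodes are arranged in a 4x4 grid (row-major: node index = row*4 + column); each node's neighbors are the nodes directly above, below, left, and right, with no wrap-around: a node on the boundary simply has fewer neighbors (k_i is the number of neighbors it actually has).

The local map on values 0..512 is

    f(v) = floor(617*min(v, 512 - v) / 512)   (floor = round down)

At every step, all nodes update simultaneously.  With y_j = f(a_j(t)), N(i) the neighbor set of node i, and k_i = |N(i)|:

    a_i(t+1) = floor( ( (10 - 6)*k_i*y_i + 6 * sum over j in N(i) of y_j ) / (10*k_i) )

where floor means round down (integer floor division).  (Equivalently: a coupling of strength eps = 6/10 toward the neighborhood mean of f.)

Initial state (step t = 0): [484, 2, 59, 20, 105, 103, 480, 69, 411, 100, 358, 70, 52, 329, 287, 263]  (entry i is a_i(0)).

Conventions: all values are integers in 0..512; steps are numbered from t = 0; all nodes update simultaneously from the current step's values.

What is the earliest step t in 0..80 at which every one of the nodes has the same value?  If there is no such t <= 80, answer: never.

Answer: 28
Key observation: Synchronization is absorbing here: once all nodes are equal they stay equal, and step 28 is the first all-equal step.

Derivation:
t=0: [484, 2, 59, 20, 105, 103, 480, 69, 411, 100, 358, 70, 52, 329, 287, 263]  (not all equal)
t=1: [51, 46, 41, 55, 106, 92, 84, 62, 110, 145, 150, 147, 127, 178, 249, 226]  (not all equal)
t=2: [79, 66, 64, 63, 111, 112, 102, 98, 143, 165, 184, 176, 165, 211, 253, 251]  (not all equal)
t=3: [101, 92, 86, 88, 133, 133, 131, 129, 174, 196, 213, 213, 207, 241, 277, 275]  (not all equal)
t=4: [129, 120, 115, 119, 162, 163, 163, 165, 212, 231, 242, 241, 249, 269, 279, 275]  (not all equal)
t=5: [163, 155, 151, 158, 199, 200, 201, 205, 256, 266, 273, 270, 284, 288, 285, 285]  (not all equal)
t=6: [205, 198, 196, 204, 244, 240, 240, 243, 285, 284, 280, 278, 282, 276, 275, 278]  (not all equal)
t=7: [258, 249, 248, 256, 279, 279, 280, 279, 278, 278, 280, 282, 277, 280, 282, 282]  (not all equal)
t=8: [296, 296, 296, 296, 285, 283, 282, 284, 281, 280, 278, 278, 281, 279, 277, 277]  (not all equal)
t=9: [263, 263, 263, 264, 271, 273, 274, 273, 277, 278, 280, 280, 278, 280, 282, 282]  (not all equal)
t=10: [297, 297, 296, 295, 290, 288, 287, 287, 283, 281, 280, 280, 281, 279, 277, 277]  (not all equal)
t=11: [261, 261, 262, 263, 267, 268, 270, 270, 274, 276, 278, 278, 277, 279, 281, 281]  (not all equal)
t=12: [299, 300, 299, 297, 294, 293, 291, 290, 286, 284, 282, 282, 283, 281, 279, 278]  (not all equal)
t=13: [257, 257, 258, 260, 263, 263, 265, 267, 271, 273, 275, 275, 275, 277, 279, 279]  (not all equal)
t=14: [304, 305, 303, 301, 299, 298, 296, 295, 290, 288, 286, 286, 285, 283, 281, 281]  (not all equal)
t=15: [251, 251, 253, 255, 257, 257, 260, 261, 266, 268, 270, 271, 271, 274, 276, 276]  (not all equal)
t=16: [303, 303, 304, 304, 303, 303, 301, 300, 296, 294, 292, 291, 290, 288, 285, 285]  (not all equal)
t=17: [251, 250, 251, 251, 252, 253, 254, 256, 260, 261, 264, 265, 265, 268, 270, 270]  (not all equal)
t=18: [302, 302, 302, 303, 303, 303, 304, 304, 301, 300, 298, 298, 297, 295, 293, 292]  (not all equal)
t=19: [252, 252, 252, 251, 252, 251, 251, 251, 254, 255, 256, 257, 258, 259, 261, 262]  (not all equal)
t=20: [303, 302, 302, 302, 303, 303, 303, 303, 305, 305, 305, 305, 305, 304, 303, 303]  (not all equal)
t=21: [251, 252, 252, 252, 250, 251, 251, 251, 249, 249, 249, 249, 249, 249, 250, 250]  (not all equal)
t=22: [302, 302, 302, 302, 301, 301, 301, 301, 300, 300, 300, 300, 300, 300, 300, 300]  (not all equal)
t=23: [253, 253, 253, 253, 254, 254, 254, 254, 254, 254, 254, 254, 255, 255, 255, 255]  (not all equal)
t=24: [304, 304, 304, 304, 305, 305, 305, 305, 306, 306, 306, 306, 306, 306, 306, 306]  (not all equal)
t=25: [249, 249, 249, 249, 249, 249, 249, 249, 248, 248, 248, 248, 248, 248, 248, 248]  (not all equal)
t=26: [300, 300, 300, 300, 299, 299, 299, 299, 298, 298, 298, 298, 298, 298, 298, 298]  (not all equal)
t=27: [255, 255, 255, 255, 256, 256, 256, 256, 256, 256, 256, 256, 257, 257, 257, 257]  (not all equal)
t=28: [307, 307, 307, 307, 307, 307, 307, 307, 307, 307, 307, 307, 307, 307, 307, 307]  (all equal)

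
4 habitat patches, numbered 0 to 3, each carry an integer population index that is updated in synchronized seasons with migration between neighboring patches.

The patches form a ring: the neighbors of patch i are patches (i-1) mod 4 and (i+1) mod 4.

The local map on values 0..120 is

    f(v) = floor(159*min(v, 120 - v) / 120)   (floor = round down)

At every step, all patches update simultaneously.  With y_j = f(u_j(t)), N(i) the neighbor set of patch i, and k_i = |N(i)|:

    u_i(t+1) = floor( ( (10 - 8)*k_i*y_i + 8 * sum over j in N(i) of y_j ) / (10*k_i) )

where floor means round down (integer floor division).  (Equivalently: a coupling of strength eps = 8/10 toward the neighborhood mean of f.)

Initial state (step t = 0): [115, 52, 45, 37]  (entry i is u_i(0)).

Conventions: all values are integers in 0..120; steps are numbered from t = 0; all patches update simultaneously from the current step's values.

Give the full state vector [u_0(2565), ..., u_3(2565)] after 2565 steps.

Simulating step by step:
t=0: [115, 52, 45, 37]
t=1: [48, 39, 58, 35]
t=2: [51, 65, 54, 64]
t=3: [71, 69, 72, 70]
t=4: [66, 64, 65, 64]
t=5: [73, 72, 73, 72]
t=6: [62, 62, 62, 62]
t=7: [76, 76, 76, 76]
t=8: [58, 58, 58, 58]
t=9: [76, 76, 76, 76]

Answer: [76, 76, 76, 76]
Key observation: The state at step 7, [76, 76, 76, 76], reappears at step 9: the system is in a cycle of period 2 from step 7 on.  Therefore the state at step 2565 equals the state at step 7 + ((2565 - 7) mod 2) = 7, which is [76, 76, 76, 76].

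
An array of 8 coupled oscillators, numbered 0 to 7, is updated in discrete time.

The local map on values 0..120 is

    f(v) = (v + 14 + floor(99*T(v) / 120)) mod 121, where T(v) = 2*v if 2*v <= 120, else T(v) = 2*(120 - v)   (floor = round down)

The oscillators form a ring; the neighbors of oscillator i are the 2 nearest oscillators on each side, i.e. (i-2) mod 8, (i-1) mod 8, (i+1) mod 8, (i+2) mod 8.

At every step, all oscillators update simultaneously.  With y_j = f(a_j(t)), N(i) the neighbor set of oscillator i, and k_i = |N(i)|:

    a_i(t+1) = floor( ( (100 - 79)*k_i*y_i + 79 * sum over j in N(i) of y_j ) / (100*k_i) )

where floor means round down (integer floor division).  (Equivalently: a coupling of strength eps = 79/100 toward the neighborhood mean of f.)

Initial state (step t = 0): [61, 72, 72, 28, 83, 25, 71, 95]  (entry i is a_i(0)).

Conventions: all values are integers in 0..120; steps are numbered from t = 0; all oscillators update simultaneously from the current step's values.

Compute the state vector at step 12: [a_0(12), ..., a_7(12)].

Simulating step by step:
t=0: [61, 72, 72, 28, 83, 25, 71, 95]
t=1: [42, 51, 52, 58, 58, 55, 48, 49]
t=2: [20, 26, 30, 37, 36, 34, 25, 22]
t=3: [78, 85, 92, 100, 99, 95, 86, 80]
t=4: [36, 34, 31, 29, 29, 30, 33, 35]
t=5: [103, 101, 97, 94, 93, 95, 99, 102]
t=6: [25, 25, 27, 28, 28, 27, 26, 25]
t=7: [81, 82, 84, 85, 85, 84, 82, 81]
t=8: [37, 36, 36, 35, 35, 36, 36, 37]
t=9: [110, 109, 108, 107, 107, 108, 109, 110]
t=10: [19, 19, 20, 20, 20, 20, 19, 19]
t=11: [64, 65, 65, 66, 66, 65, 65, 64]
t=12: [48, 48, 48, 48, 48, 48, 48, 48]

Answer: [48, 48, 48, 48, 48, 48, 48, 48]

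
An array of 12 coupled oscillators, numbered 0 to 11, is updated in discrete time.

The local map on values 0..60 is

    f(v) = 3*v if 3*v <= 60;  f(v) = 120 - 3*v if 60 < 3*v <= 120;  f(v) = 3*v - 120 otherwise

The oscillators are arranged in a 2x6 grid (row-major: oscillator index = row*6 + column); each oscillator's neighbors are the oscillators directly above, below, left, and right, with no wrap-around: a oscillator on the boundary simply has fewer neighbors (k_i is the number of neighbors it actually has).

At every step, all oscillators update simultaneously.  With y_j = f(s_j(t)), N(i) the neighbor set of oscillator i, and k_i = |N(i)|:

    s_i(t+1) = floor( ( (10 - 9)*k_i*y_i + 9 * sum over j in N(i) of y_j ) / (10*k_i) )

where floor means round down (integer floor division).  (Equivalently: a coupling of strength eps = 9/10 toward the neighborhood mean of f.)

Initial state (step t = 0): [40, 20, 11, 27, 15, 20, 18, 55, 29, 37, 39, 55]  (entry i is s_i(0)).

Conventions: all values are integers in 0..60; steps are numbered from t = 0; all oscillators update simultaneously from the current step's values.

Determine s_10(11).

Answer: s_10(11) = 29

Derivation:
t=0: [40, 20, 11, 27, 15, 20, 18, 55, 29, 37, 39, 55]
t=1: [51, 29, 42, 30, 35, 46, 25, 48, 29, 23, 30, 32]
t=2: [38, 22, 29, 24, 24, 19, 30, 35, 27, 33, 30, 24]
t=3: [38, 21, 45, 35, 45, 48, 12, 38, 24, 37, 38, 43]
t=4: [42, 13, 37, 13, 15, 13, 9, 42, 13, 21, 10, 14]
t=5: [30, 10, 36, 37, 36, 43, 8, 32, 25, 38, 46, 35]
t=6: [27, 22, 26, 9, 12, 13, 26, 32, 17, 22, 11, 13]
t=7: [47, 36, 43, 42, 33, 37, 32, 46, 41, 38, 42, 36]
t=8: [18, 15, 7, 11, 8, 15, 19, 13, 10, 5, 12, 7]
t=9: [51, 38, 34, 21, 36, 24, 47, 43, 25, 31, 21, 38]
t=10: [15, 18, 34, 22, 49, 12, 21, 22, 20, 50, 19, 47]
t=11: [54, 40, 52, 27, 46, 25, 50, 56, 36, 54, 29, 43]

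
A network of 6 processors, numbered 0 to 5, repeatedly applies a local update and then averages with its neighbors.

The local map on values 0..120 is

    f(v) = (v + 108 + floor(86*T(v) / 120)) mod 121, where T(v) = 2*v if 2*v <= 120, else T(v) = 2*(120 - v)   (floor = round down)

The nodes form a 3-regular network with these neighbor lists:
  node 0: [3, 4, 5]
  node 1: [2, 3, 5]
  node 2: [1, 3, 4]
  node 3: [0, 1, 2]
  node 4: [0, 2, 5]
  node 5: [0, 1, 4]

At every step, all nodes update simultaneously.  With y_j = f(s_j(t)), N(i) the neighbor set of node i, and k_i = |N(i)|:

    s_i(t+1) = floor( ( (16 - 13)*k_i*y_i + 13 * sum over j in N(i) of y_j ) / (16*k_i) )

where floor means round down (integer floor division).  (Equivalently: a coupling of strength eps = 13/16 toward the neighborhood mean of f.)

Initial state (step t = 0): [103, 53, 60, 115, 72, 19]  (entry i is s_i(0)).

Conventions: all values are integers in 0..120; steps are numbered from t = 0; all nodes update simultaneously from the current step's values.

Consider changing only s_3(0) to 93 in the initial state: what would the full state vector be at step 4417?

Answer: [111, 111, 111, 111, 111, 111]
Key observation: The state at step 12, [110, 110, 110, 110, 110, 110], reappears at step 14: the system is in a cycle of period 2 from step 12 on.  Therefore the state at step 4417 equals the state at step 12 + ((4417 - 12) mod 2) = 13, which is [111, 111, 111, 111, 111, 111].

Derivation:
t=0: [103, 53, 60, 93, 72, 19]
t=1: [63, 65, 66, 87, 44, 69]
t=2: [29, 6, 29, 7, 24, 32]
t=3: [41, 34, 24, 31, 56, 39]
t=4: [55, 63, 44, 65, 57, 57]
t=5: [27, 30, 23, 62, 59, 37]
t=6: [36, 46, 29, 43, 48, 47]
t=7: [93, 85, 89, 79, 82, 93]
t=8: [55, 65, 24, 65, 96, 54]
t=9: [88, 48, 45, 48, 98, 88]
t=10: [114, 105, 105, 105, 112, 114]
t=11: [110, 111, 112, 111, 110, 110]
t=12: [110, 110, 110, 110, 110, 110]
t=13: [111, 111, 111, 111, 111, 111]
t=14: [110, 110, 110, 110, 110, 110]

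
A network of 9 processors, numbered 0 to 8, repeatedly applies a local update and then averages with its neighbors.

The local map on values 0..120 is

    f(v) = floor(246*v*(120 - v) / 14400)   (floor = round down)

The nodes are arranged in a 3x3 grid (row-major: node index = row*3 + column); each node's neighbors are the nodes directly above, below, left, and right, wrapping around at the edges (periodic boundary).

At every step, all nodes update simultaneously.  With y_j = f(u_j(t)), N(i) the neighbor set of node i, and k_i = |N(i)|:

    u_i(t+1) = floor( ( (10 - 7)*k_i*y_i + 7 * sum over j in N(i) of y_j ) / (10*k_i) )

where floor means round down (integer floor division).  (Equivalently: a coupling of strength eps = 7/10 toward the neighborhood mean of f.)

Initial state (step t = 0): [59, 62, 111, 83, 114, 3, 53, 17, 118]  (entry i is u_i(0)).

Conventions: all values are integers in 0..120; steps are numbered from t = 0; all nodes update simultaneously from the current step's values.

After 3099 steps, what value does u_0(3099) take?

Answer: u_0(3099) = 61
Key observation: The state at step 4, [61, 61, 61, 61, 61, 61, 61, 61, 61], reappears at step 5: the system is in a cycle of period 1 from step 4 on.  Therefore the state at step 3099 equals the state at step 4 + ((3099 - 4) mod 1) = 4, which is [61, 61, 61, 61, 61, 61, 61, 61, 61].

Derivation:
t=0: [59, 62, 111, 83, 114, 3, 53, 17, 118]
t=1: [51, 38, 28, 39, 29, 16, 43, 32, 20]
t=2: [54, 50, 43, 48, 45, 39, 50, 47, 41]
t=3: [58, 58, 56, 57, 57, 55, 58, 57, 56]
t=4: [61, 61, 61, 61, 61, 61, 61, 61, 61]
t=5: [61, 61, 61, 61, 61, 61, 61, 61, 61]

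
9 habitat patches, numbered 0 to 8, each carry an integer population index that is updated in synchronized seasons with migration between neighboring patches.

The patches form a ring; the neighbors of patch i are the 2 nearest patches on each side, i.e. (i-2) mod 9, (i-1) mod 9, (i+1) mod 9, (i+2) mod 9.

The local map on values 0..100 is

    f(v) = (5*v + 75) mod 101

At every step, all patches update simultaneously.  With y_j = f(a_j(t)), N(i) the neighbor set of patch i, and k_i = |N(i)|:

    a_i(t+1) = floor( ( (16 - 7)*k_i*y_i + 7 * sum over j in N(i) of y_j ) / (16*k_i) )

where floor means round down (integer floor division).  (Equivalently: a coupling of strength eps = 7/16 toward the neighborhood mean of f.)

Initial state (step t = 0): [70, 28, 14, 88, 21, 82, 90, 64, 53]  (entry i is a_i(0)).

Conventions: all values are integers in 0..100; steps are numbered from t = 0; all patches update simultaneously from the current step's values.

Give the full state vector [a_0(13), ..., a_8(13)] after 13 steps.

Answer: [44, 61, 63, 53, 47, 45, 66, 69, 61]

Derivation:
t=0: [70, 28, 14, 88, 21, 82, 90, 64, 53]
t=1: [32, 19, 38, 29, 61, 67, 42, 69, 36]
t=2: [40, 57, 56, 33, 61, 24, 63, 28, 51]
t=3: [57, 52, 56, 52, 72, 76, 72, 38, 40]
t=4: [56, 41, 45, 36, 35, 45, 41, 58, 61]
t=5: [63, 74, 80, 65, 62, 81, 75, 68, 72]
t=6: [65, 54, 73, 84, 77, 68, 47, 32, 37]
t=7: [73, 54, 51, 67, 47, 26, 21, 37, 52]
t=8: [37, 34, 25, 12, 16, 18, 55, 49, 41]
t=9: [58, 53, 76, 47, 57, 52, 49, 36, 61]
t=10: [58, 42, 46, 23, 43, 32, 33, 50, 61]
t=11: [55, 71, 36, 72, 67, 44, 45, 35, 65]
t=12: [50, 39, 41, 36, 33, 72, 81, 63, 78]
t=13: [44, 61, 63, 53, 47, 45, 66, 69, 61]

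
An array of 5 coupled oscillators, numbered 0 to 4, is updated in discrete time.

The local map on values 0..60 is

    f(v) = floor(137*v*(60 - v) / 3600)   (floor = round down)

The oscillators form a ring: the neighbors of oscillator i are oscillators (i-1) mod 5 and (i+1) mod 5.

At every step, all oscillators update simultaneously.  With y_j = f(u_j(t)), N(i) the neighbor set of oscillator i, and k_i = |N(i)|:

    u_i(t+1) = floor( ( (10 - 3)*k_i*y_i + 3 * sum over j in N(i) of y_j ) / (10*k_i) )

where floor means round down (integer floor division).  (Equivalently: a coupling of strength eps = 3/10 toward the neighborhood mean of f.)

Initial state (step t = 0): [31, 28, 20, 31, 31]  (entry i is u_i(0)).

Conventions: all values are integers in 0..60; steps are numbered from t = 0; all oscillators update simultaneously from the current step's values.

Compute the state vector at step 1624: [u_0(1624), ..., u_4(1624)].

Simulating step by step:
t=0: [31, 28, 20, 31, 31]
t=1: [34, 33, 31, 33, 34]
t=2: [33, 33, 33, 33, 33]
t=3: [33, 33, 33, 33, 33]

Answer: [33, 33, 33, 33, 33]
Key observation: The state at step 2, [33, 33, 33, 33, 33], reappears at step 3: the system is in a cycle of period 1 from step 2 on.  Therefore the state at step 1624 equals the state at step 2 + ((1624 - 2) mod 1) = 2, which is [33, 33, 33, 33, 33].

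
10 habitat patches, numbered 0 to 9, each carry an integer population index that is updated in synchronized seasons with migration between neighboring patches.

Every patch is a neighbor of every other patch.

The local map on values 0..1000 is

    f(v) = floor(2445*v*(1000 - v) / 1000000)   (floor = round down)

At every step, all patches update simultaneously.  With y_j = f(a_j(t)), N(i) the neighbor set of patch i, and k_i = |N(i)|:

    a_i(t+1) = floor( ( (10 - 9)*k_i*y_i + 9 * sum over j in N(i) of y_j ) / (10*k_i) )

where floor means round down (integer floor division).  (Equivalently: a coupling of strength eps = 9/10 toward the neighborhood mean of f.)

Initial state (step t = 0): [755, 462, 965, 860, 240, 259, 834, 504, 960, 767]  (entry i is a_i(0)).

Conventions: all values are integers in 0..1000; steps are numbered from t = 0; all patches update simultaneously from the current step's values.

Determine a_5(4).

Simulating step by step:
t=0: [755, 462, 965, 860, 240, 259, 834, 504, 960, 767]
t=1: [382, 382, 382, 382, 382, 382, 382, 382, 382, 382]
t=2: [577, 577, 577, 577, 577, 577, 577, 577, 577, 577]
t=3: [596, 596, 596, 596, 596, 596, 596, 596, 596, 596]
t=4: [588, 588, 588, 588, 588, 588, 588, 588, 588, 588]

Answer: a_5(4) = 588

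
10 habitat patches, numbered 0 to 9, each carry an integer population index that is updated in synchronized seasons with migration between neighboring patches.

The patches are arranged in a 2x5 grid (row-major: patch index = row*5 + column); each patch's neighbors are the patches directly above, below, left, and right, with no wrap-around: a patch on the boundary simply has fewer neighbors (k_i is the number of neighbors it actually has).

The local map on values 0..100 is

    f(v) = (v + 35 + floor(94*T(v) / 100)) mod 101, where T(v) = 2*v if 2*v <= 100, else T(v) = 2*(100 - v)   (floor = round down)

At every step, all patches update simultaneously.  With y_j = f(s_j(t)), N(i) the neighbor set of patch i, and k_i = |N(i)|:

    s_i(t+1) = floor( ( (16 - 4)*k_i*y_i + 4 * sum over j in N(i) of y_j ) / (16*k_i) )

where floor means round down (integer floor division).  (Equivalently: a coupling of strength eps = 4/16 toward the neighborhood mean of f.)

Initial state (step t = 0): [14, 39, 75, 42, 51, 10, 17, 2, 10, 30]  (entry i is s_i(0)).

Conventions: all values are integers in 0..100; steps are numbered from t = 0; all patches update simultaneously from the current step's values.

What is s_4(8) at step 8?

Answer: s_4(8) = 65

Derivation:
t=0: [14, 39, 75, 42, 51, 10, 17, 2, 10, 30]
t=1: [69, 52, 53, 56, 67, 67, 74, 46, 56, 32]
t=2: [63, 73, 74, 71, 59, 61, 59, 66, 67, 36]
t=3: [65, 58, 56, 60, 64, 68, 68, 63, 60, 44]
t=4: [64, 69, 71, 68, 64, 62, 63, 66, 68, 61]
t=5: [64, 61, 59, 62, 65, 66, 65, 62, 62, 66]
t=6: [65, 67, 69, 67, 64, 63, 64, 67, 66, 63]
t=7: [64, 63, 61, 63, 64, 65, 64, 63, 63, 65]
t=8: [65, 66, 67, 66, 65, 64, 65, 66, 65, 64]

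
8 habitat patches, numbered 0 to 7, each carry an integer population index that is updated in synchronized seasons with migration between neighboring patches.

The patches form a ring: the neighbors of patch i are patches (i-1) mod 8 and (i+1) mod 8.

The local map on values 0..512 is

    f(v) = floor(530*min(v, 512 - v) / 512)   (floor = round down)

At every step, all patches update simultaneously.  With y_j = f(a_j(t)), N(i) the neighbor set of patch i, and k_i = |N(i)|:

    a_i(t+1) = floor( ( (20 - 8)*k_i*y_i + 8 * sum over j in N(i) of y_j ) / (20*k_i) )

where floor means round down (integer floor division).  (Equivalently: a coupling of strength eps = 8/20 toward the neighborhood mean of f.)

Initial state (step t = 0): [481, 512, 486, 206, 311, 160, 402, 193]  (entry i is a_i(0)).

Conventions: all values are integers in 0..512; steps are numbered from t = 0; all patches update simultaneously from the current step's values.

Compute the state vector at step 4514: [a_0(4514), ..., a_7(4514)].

Simulating step by step:
t=0: [481, 512, 486, 206, 311, 160, 402, 193]
t=1: [59, 11, 58, 174, 200, 163, 140, 148]
t=2: [69, 30, 74, 161, 193, 171, 150, 132]
t=3: [76, 48, 85, 154, 188, 177, 155, 126]
t=4: [82, 62, 93, 151, 184, 180, 158, 125]
t=5: [89, 74, 101, 150, 182, 182, 160, 126]
t=6: [96, 84, 108, 151, 181, 183, 162, 129]
t=7: [103, 93, 115, 153, 181, 184, 164, 133]
t=8: [110, 102, 122, 156, 181, 185, 166, 137]
t=9: [117, 110, 128, 159, 182, 186, 169, 141]
t=10: [124, 118, 134, 162, 184, 187, 171, 146]
t=11: [131, 126, 140, 165, 186, 189, 175, 151]
t=12: [138, 133, 146, 169, 188, 191, 178, 156]
t=13: [144, 140, 152, 173, 190, 193, 182, 161]
t=14: [151, 147, 158, 178, 193, 196, 185, 167]
t=15: [158, 155, 165, 182, 196, 199, 189, 172]
t=16: [165, 162, 171, 187, 199, 202, 193, 178]
t=17: [172, 169, 178, 192, 203, 206, 198, 184]
t=18: [179, 176, 184, 197, 208, 210, 203, 190]
t=19: [186, 184, 191, 202, 213, 215, 208, 196]
t=20: [193, 191, 198, 208, 218, 220, 213, 202]
t=21: [200, 198, 204, 214, 223, 225, 219, 209]
t=22: [208, 206, 211, 220, 228, 230, 225, 216]
t=23: [216, 214, 218, 227, 234, 236, 231, 223]
t=24: [224, 222, 226, 233, 240, 242, 238, 230]
t=25: [232, 230, 233, 240, 247, 248, 245, 238]
t=26: [240, 239, 241, 248, 253, 255, 252, 246]
t=27: [249, 247, 250, 255, 260, 262, 259, 254]
t=28: [257, 256, 258, 261, 260, 259, 260, 260]
t=29: [262, 264, 262, 259, 260, 260, 260, 260]
t=30: [258, 256, 258, 260, 260, 260, 260, 259]
t=31: [262, 263, 262, 260, 260, 260, 260, 261]
t=32: [258, 257, 258, 259, 260, 260, 259, 259]
t=33: [262, 262, 262, 261, 260, 260, 260, 261]
t=34: [258, 258, 258, 259, 259, 260, 259, 259]
t=35: [261, 262, 261, 261, 260, 260, 260, 261]
t=36: [258, 258, 258, 259, 259, 260, 259, 259]

Answer: [258, 258, 258, 259, 259, 260, 259, 259]
Key observation: The state at step 34, [258, 258, 258, 259, 259, 260, 259, 259], reappears at step 36: the system is in a cycle of period 2 from step 34 on.  Therefore the state at step 4514 equals the state at step 34 + ((4514 - 34) mod 2) = 34, which is [258, 258, 258, 259, 259, 260, 259, 259].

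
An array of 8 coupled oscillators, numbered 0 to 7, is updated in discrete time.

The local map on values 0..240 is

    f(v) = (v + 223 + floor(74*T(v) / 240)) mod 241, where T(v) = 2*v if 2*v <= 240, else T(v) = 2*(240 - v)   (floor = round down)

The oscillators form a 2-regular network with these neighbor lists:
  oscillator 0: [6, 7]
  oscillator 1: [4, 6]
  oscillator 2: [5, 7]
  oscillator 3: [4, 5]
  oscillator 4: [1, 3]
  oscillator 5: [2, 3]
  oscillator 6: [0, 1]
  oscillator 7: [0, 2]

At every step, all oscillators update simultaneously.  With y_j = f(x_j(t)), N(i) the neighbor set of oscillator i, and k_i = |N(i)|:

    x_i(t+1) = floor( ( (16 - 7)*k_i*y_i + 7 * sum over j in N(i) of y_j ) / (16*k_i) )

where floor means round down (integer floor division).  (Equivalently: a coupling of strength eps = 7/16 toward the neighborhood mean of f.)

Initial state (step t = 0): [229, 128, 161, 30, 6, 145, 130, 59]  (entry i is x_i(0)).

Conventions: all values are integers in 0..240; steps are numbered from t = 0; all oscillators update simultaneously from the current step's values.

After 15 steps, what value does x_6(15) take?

Simulating step by step:
t=0: [229, 128, 161, 30, 6, 145, 130, 59]
t=1: [178, 190, 164, 108, 176, 152, 187, 132]
t=2: [194, 200, 188, 171, 189, 181, 200, 186]
t=3: [203, 205, 201, 197, 201, 198, 205, 201]
t=4: [207, 207, 206, 205, 206, 205, 207, 207]
t=5: [209, 208, 208, 208, 208, 208, 209, 208]
t=6: [209, 209, 209, 209, 209, 209, 209, 209]
t=7: [210, 210, 210, 210, 210, 210, 210, 210]
t=8: [210, 210, 210, 210, 210, 210, 210, 210]
t=9: [210, 210, 210, 210, 210, 210, 210, 210]
t=10: [210, 210, 210, 210, 210, 210, 210, 210]
t=11: [210, 210, 210, 210, 210, 210, 210, 210]
t=12: [210, 210, 210, 210, 210, 210, 210, 210]
t=13: [210, 210, 210, 210, 210, 210, 210, 210]
t=14: [210, 210, 210, 210, 210, 210, 210, 210]
t=15: [210, 210, 210, 210, 210, 210, 210, 210]

Answer: x_6(15) = 210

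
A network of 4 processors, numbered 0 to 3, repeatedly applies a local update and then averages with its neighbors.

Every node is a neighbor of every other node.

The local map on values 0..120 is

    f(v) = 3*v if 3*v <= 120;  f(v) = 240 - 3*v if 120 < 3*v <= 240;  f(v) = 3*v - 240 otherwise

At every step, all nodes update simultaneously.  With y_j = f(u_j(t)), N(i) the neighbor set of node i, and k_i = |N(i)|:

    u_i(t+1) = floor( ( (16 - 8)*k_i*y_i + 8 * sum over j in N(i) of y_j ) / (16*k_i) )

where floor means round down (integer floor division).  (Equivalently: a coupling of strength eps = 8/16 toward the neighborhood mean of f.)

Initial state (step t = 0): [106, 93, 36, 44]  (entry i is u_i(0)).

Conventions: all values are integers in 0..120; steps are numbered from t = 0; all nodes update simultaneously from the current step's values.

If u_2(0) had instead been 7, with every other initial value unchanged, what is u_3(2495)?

Simulating step by step:
t=0: [106, 93, 7, 44]
t=1: [67, 54, 48, 77]
t=2: [50, 63, 69, 40]
t=3: [79, 66, 60, 89]
t=4: [23, 36, 42, 31]
t=5: [87, 100, 102, 95]
t=6: [39, 52, 54, 47]
t=7: [102, 91, 89, 96]
t=8: [51, 40, 38, 45]
t=9: [100, 111, 109, 106]
t=10: [73, 84, 82, 79]
t=11: [14, 11, 9, 8]
t=12: [35, 32, 30, 29]
t=13: [98, 95, 93, 92]
t=14: [47, 44, 42, 41]
t=15: [106, 109, 111, 112]
t=16: [85, 88, 90, 91]
t=17: [22, 25, 27, 28]
t=18: [73, 76, 78, 79]
t=19: [14, 11, 9, 8]

Answer: u_3(2495) = 112
Key observation: The state at step 11, [14, 11, 9, 8], reappears at step 19: the system is in a cycle of period 8 from step 11 on.  Therefore the state at step 2495 equals the state at step 11 + ((2495 - 11) mod 8) = 15, which is [106, 109, 111, 112].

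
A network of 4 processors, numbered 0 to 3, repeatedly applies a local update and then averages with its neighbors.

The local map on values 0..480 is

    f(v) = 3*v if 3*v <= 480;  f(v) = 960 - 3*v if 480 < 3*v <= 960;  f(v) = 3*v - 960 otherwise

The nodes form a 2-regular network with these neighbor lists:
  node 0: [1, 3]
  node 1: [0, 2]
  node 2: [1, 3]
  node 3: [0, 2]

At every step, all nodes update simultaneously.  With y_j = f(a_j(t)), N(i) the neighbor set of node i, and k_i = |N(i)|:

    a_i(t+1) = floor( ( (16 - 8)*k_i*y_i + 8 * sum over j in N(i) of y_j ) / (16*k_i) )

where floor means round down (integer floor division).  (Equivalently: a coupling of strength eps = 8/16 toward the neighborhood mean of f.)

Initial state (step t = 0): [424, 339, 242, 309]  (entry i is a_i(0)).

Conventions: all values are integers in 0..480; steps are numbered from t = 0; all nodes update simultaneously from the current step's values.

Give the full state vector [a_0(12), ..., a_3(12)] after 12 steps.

Answer: [132, 132, 102, 102]

Derivation:
t=0: [424, 339, 242, 309]
t=1: [178, 165, 139, 153]
t=2: [444, 443, 439, 440]
t=3: [368, 366, 360, 362]
t=4: [138, 135, 126, 129]
t=5: [405, 400, 387, 391]
t=6: [240, 234, 213, 220]
t=7: [259, 269, 300, 290]
t=8: [152, 137, 90, 105]
t=9: [409, 387, 316, 339]
t=10: [198, 170, 70, 98]
t=11: [369, 369, 291, 291]
t=12: [132, 132, 102, 102]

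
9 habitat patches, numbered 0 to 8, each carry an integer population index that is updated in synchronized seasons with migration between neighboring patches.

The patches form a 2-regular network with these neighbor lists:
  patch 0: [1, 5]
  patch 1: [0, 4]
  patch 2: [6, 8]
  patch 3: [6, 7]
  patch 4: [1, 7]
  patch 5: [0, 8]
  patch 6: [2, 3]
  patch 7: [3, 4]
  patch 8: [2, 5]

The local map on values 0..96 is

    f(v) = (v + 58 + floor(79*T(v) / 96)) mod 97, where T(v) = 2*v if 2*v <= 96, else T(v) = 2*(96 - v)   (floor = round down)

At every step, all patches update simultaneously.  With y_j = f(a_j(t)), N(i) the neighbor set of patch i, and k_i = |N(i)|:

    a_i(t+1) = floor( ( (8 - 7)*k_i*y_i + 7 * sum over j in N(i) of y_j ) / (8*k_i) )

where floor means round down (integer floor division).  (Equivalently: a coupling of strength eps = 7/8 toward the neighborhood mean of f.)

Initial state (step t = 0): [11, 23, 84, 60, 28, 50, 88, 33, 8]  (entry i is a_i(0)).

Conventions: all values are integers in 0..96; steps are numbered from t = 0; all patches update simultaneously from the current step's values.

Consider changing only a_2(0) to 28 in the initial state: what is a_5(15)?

Simulating step by step:
t=0: [11, 23, 28, 60, 28, 50, 88, 33, 8]
t=1: [57, 56, 66, 58, 34, 83, 58, 56, 62]
t=2: [74, 68, 79, 81, 78, 78, 78, 67, 71]
t=3: [71, 70, 70, 70, 74, 71, 66, 68, 68]
t=4: [73, 72, 75, 75, 73, 73, 73, 72, 73]
t=5: [71, 71, 70, 71, 71, 71, 70, 70, 70]
t=6: [73, 73, 73, 73, 73, 73, 73, 73, 73]
t=7: [71, 71, 71, 71, 71, 71, 71, 71, 71]
t=8: [73, 73, 73, 73, 73, 73, 73, 73, 73]
t=9: [71, 71, 71, 71, 71, 71, 71, 71, 71]
t=10: [73, 73, 73, 73, 73, 73, 73, 73, 73]
t=11: [71, 71, 71, 71, 71, 71, 71, 71, 71]
t=12: [73, 73, 73, 73, 73, 73, 73, 73, 73]
t=13: [71, 71, 71, 71, 71, 71, 71, 71, 71]
t=14: [73, 73, 73, 73, 73, 73, 73, 73, 73]
t=15: [71, 71, 71, 71, 71, 71, 71, 71, 71]

Answer: a_5(15) = 71
Key observation: This trace re-runs the system from the modified initial state.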